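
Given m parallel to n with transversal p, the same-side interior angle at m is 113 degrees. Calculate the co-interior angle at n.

Co-interior (same-side interior) angles are between the parallel lines on the same side of the transversal.
Unlike corresponding or alternate interior angles, they are supplementary rather than equal.
So the angle = 180 - 113 = 67 degrees.

67 degrees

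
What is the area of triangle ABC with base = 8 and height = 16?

A triangle's area is half the area of a rectangle with the same base and height.
Area = (1/2) * 8 * 16 = 64.

64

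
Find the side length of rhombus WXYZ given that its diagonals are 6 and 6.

In a rhombus, the diagonals bisect each other perpendicularly, creating four congruent right triangles.
Each triangle has legs 3 (half of 6) and 3 (half of 6).
The hypotenuse of each right triangle is a side of the rhombus:
side = sqrt(3^2 + 3^2) = sqrt(18) = 3*sqrt(2)

3*sqrt(2)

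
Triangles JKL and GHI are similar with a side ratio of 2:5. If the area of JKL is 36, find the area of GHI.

For similar figures, the area ratio equals the square of the side ratio.
Side ratio (JKL to GHI) = 2:5, so area ratio = 2^2:5^2 = 4:25.
If the area of JKL is 36, then the area of GHI = 36 * (25/4) = 225.

225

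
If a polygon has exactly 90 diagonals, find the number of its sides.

Using d = n(n - 3)/2, we solve 90 = n(n - 3)/2.
So n(n - 3) = 180.
Testing n = 15: 15 * 12 = 180 = 180. Correct.
The polygon has 15 sides.

15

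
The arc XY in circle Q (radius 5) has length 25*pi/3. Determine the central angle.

Arc length L = 2πr × θ/360, so θ = 360L / (2πr).
θ = 360 × 25*pi/3 / (2π × 5)
θ = 300°
θ = 300°

300°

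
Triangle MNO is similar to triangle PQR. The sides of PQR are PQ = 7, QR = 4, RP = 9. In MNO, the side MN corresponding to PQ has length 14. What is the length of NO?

k = 14/7 = 2. NO = 2 * 4 = 8.

8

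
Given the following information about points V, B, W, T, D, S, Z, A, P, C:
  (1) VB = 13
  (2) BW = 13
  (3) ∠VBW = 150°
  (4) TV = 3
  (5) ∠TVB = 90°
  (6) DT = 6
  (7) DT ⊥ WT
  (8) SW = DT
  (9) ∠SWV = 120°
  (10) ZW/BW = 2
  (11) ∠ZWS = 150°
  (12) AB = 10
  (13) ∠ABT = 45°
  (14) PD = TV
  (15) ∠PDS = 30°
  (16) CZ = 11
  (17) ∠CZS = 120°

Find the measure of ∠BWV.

Step 1: By the law of cosines on triangle WBV: WV² = 13² + 13² − 2·13·13·cos(150°) = 630.72, so WV ≈ 25.11.
Step 2: By the inverse law of cosines on triangle BWV: cos(∠BWV) = (13² + 25.11² − 13²) / (2·13·25.11) = 630.72/652.97 = 0.9659, so ∠BWV = 15°.

Therefore, the measure of angle ∠BWV = 15°.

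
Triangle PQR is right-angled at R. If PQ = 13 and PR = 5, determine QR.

By the Pythagorean theorem: QR^2 = PQ^2 - PR^2
QR^2 = 13^2 - 5^2 = 169 - 25 = 144
QR = sqrt(144) = 12

12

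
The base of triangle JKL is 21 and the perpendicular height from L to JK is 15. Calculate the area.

Area = (1/2)(21)(15) = 315/2

315/2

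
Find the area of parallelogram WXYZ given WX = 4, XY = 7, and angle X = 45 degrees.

The area of a parallelogram equals the product of two adjacent sides times the sine of the included angle.
This is because the height equals 7 * sin(45°) = 7*sqrt(2)/2.
Area = 4 * 7*sqrt(2)/2 = 14*sqrt(2)

14*sqrt(2)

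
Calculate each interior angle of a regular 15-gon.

Each interior angle of a regular n-gon is (n - 2) * 180 / n.
For n = 15: (15 - 2) * 180 / 15 = 2340/15 = 156 degrees.

156 degrees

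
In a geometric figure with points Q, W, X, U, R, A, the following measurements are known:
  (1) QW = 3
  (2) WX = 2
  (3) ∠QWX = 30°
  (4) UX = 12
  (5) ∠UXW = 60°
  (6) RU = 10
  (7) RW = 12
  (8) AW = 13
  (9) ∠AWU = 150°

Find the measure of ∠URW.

Step 1: By the law of cosines on triangle UXW: UW² = 12² + 2² − 2·12·2·cos(60°) = 124, so UW = 2·√31.
Step 2: By the inverse law of cosines on triangle URW: cos(∠URW) = (10² + 12² − (2·√31)²) / (2·10·12) = 120/240 = 0.5, so ∠URW = 60°.

Therefore, the measure of angle ∠URW = 60°.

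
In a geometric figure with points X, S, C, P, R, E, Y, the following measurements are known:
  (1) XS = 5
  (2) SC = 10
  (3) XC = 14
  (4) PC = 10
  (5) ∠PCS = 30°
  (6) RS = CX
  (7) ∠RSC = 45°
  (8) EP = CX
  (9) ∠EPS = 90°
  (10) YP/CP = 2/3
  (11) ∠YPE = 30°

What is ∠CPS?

Step 1: By the law of cosines on triangle PCS: PS² = 10² + 10² − 2·10·10·cos(30°) = 26.79, so PS ≈ 5.18.
Step 2: By the inverse law of cosines on triangle CPS: cos(∠CPS) = (10² + 5.18² − 10²) / (2·10·5.18) = 26.79/103.53 = 0.2588, so ∠CPS = 75°.

Therefore, the measure of angle ∠CPS = 75°.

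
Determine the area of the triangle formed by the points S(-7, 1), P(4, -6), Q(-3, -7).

Shoelace: Area = (1/2)|-7(-6--7) + 4(-7-1) + -3(1--6)| = (1/2)(60) = 30

30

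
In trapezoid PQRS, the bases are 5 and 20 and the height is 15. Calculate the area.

Area = (5 + 20) * 15 / 2 = 375 / 2 = 375/2

375/2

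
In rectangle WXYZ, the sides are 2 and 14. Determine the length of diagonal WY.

Using the Pythagorean theorem:
d² = 2² + 14² = 4 + 196 = 200
d = sqrt(200) = 10*sqrt(2)

10*sqrt(2)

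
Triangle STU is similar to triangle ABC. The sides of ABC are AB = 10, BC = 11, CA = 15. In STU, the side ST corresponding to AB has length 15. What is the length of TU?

Similar triangles have proportional sides. Setting up the proportion:
ST / AB = TU / BC
15 / 10 = TU / 11
TU = 11 * 15 / 10 = 33/2.

33/2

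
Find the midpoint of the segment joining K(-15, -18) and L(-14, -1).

The midpoint is the average of the coordinates:
x: (-15 + -14)/2 = -29/2
y: (-18 + -1)/2 = -19/2
Midpoint = (-29/2, -19/2)

(-29/2, -19/2)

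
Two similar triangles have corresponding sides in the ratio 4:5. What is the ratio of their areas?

Area ratio = (side ratio)^2 = (4/5)^2 = 16:25.

16:25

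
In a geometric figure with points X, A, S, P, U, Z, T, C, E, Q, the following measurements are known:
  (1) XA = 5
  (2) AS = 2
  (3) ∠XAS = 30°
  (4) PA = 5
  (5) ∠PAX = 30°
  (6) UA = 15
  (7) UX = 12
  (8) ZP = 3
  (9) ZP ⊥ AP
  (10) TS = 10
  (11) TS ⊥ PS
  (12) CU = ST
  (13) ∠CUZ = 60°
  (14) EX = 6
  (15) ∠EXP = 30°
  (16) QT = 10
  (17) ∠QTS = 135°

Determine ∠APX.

Step 1: By the law of cosines on triangle PAX: PX² = 5² + 5² − 2·5·5·cos(30°) = 6.7, so PX ≈ 2.59.
Step 2: By the inverse law of cosines on triangle APX: cos(∠APX) = (5² + 2.59² − 5²) / (2·5·2.59) = 6.7/25.88 = 0.2588, so ∠APX = 75°.

Therefore, the measure of angle ∠APX = 75°.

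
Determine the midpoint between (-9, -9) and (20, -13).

The midpoint is the average of the coordinates:
x: (-9 + 20)/2 = 11/2
y: (-9 + -13)/2 = -11
Midpoint = (11/2, -11)

(11/2, -11)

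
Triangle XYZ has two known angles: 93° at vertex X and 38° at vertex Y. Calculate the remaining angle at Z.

angle Z = 180 - 93 - 38 = 49 degrees.

49 degrees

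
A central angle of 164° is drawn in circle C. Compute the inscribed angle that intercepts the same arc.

By the inscribed angle theorem, the inscribed angle is half the central angle.
Inscribed angle = 164° / 2 = 82°

82°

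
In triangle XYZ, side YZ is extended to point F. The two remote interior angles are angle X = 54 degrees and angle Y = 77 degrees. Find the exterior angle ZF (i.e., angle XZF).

The interior angle at Z is 180 - 54 - 77 = 49 degrees.
The exterior angle and interior angle at Z are supplementary:
Exterior angle = 180 - 49 = 131 degrees.

131 degrees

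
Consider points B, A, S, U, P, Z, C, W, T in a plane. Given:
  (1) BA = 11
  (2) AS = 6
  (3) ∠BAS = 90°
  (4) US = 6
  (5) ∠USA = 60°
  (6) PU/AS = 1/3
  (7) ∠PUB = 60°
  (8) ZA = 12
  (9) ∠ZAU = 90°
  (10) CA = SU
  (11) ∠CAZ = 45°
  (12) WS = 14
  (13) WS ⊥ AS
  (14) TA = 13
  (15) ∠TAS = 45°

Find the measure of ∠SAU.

Step 1: By the law of cosines on triangle ASU: AU² = 6² + 6² − 2·6·6·cos(60°) = 36, so AU = 6.
Step 2: By the inverse law of cosines on triangle SAU: cos(∠SAU) = (6² + 6² − 6²) / (2·6·6) = 36/72 = 0.5, so ∠SAU = 60°.

Therefore, the measure of angle ∠SAU = 60°.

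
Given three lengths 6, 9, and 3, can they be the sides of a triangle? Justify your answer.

No.
The triangle inequality is violated: 6 + 3 = 9 ≤ 9.
These lengths cannot form a triangle.

No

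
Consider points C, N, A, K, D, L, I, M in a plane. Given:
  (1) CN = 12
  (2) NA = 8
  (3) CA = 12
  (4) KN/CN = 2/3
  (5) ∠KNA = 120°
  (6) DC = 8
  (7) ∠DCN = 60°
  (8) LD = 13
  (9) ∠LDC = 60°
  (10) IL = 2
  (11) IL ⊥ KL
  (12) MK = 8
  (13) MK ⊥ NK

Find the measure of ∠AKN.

From the given relations: KN = 2/3·CN = 2/3·12 = 8.
Step 1: By the law of cosines on triangle KNA: KA² = 8² + 8² − 2·8·8·cos(120°) = 192, so KA = 8·√3.
Step 2: By the inverse law of cosines on triangle AKN: cos(∠AKN) = ((8·√3)² + 8² − 8²) / (2·8·√3·8) = 192/221.7 = 0.866, so ∠AKN = 30°.

Therefore, the measure of angle ∠AKN = 30°.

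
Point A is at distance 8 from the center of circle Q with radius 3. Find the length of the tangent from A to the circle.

Let T be the point of tangency. Then QT ⊥ AT (radius ⊥ tangent).
In right triangle QTA: QA² = QT² + AT²
8² = 3² + AT²
AT² = 55, AT = sqrt(55)

sqrt(55)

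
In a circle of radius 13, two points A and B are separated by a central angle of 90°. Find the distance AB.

Drop a perpendicular from the center to the chord, bisecting both the chord and the central angle.
Each half-chord = r sin(θ/2) = 13 sin(45°).
The full chord = 2 × 13 × sin(45°) = 13*sqrt(2).

13*sqrt(2)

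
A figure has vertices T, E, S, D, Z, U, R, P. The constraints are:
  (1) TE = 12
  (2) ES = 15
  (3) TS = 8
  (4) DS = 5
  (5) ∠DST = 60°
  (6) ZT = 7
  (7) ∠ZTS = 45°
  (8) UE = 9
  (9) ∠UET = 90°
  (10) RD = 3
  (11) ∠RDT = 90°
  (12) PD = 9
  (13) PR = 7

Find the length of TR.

Step 1: By the law of cosines on triangle DST: DT² = 5² + 8² − 2·5·8·cos(60°) = 49, so DT = 7.
Step 2: By the law of cosines on triangle TDR: TR² = 7² + 3² − 2·7·3·cos(90°) = 58, so TR = √58.

Therefore, the length of TR = √58.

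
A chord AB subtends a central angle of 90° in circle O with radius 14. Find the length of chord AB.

Chord length = 2r sin(θ/2)
= 2 × 14 × sin(90°/2)
= 2 × 14 × sin(45°)
= 14*sqrt(2)

14*sqrt(2)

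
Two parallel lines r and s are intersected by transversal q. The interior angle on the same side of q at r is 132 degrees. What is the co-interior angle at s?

Co-interior (same-side interior) angles are between the parallel lines on the same side of the transversal.
Unlike corresponding or alternate interior angles, they are supplementary rather than equal.
So the angle = 180 - 132 = 48 degrees.

48 degrees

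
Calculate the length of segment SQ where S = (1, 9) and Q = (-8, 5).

d = sqrt((-8 - 1)^2 + (5 - 9)^2)
d = sqrt(-9^2 + -4^2)
d = sqrt(81 + 16)
d = sqrt(97)

sqrt(97)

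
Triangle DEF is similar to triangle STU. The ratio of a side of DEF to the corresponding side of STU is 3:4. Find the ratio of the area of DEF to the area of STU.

Area ratio = (side ratio)^2 = (3/4)^2 = 9:16.

9:16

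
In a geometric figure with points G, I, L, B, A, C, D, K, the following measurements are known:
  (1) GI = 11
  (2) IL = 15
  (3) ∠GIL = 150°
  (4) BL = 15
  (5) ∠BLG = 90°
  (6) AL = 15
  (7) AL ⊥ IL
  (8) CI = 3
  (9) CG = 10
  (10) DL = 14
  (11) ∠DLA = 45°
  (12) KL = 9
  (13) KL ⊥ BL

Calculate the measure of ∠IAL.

Step 1: By the law of cosines on triangle ALI: AI² = 15² + 15² − 2·15·15·cos(90°) = 450, so AI = 15·√2.
Step 2: By the inverse law of cosines on triangle IAL: cos(∠IAL) = ((15·√2)² + 15² − 15²) / (2·15·√2·15) = 450/636.4 = 0.7071, so ∠IAL = 45°.

Therefore, the measure of angle ∠IAL = 45°.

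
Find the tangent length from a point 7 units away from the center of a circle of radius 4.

The tangent, radius, and line from the external point to the center form a right triangle.
The right angle is where the tangent meets the radius.
By the Pythagorean theorem: tangent² + 4² = 7²
tangent² = 49 - 16 = 33
tangent = sqrt(33)

sqrt(33)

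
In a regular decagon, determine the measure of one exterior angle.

Each exterior angle of a regular n-gon is 360 / n.
For n = 10: 360 / 10 = 36 degrees.

36 degrees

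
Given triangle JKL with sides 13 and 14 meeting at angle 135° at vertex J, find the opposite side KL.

By the law of cosines: KL^2 = JK^2 + JL^2 - 2*JK*JL*cos(J)
KL^2 = 13^2 + 14^2 - 2*13*14*cos(135°)
KL^2 = 169 + 196 - 364*(-sqrt(2)/2)
KL^2 = 182*sqrt(2) + 365
KL = sqrt(182*sqrt(2) + 365)

sqrt(182*sqrt(2) + 365)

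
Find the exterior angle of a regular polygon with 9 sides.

Each exterior angle of a regular n-gon is 360 / n.
For n = 9: 360 / 9 = 40 degrees.

40 degrees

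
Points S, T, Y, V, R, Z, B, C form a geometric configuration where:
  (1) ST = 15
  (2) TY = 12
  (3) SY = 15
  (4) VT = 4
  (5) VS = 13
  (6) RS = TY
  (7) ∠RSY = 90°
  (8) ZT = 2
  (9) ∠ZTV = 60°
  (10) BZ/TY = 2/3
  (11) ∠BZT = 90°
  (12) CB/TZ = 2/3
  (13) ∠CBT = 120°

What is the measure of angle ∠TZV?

Step 1: By the law of cosines on triangle ZTV: ZV² = 2² + 4² − 2·2·4·cos(60°) = 12, so ZV = 2·√3.
Step 2: By the inverse law of cosines on triangle TZV: cos(∠TZV) = (2² + (2·√3)² − 4²) / (2·2·2·√3) = 0/13.86 = 0, so ∠TZV = 90°.

Therefore, the measure of angle ∠TZV = 90°.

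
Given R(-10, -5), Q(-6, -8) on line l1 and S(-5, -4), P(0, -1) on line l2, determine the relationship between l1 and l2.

Slope of line 1: m1 = (-8 - -5)/(-6 - -10) = -3/4 = -3/4
Slope of line 2: m2 = (-1 - -4)/(0 - -5) = 3/5 = 3/5
For parallel lines we need equal slopes: -3/4 != 3/5.
For perpendicular lines we need m1*m2 = -1: (-3/4)(3/5) = -9/20 != -1.
Since neither condition holds, the lines are neither parallel nor perpendicular.

Neither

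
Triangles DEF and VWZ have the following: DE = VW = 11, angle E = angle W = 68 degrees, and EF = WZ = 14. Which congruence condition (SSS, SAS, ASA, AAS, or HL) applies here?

The given information matches SAS: Two pairs of corresponding sides and the included angle are equal (Side-Angle-Side).

SAS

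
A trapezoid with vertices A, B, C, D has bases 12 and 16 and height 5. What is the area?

Area of a trapezoid = (base1 + base2) * height / 2
Area = (12 + 16) * 5 / 2
Area = 28 * 5 / 2
Area = 140 / 2
Area = 70

70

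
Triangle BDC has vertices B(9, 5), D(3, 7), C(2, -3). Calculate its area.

Using the Shoelace formula for a triangle:
Area = (1/2)|x0(y1 - y2) + x1(y2 - y0) + x2(y0 - y1)|
Area = (1/2)|9(7 - -3) + 3(-3 - 5) + 2(5 - 7)|
Area = (1/2)|90 + -24 + -4|
Area = (1/2)|62|
Area = (1/2)(62)
Area = 31

31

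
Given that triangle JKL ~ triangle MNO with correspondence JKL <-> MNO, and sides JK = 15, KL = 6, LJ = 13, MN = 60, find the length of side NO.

Since the triangles are similar, the ratio of corresponding sides is constant.
Scale factor k = MN / JK = 60 / 15 = 4
NO = k * KL = 4 * 6 = 24

24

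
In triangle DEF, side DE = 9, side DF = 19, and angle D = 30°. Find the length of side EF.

Law of cosines: EF^2 = 9^2 + 19^2 - 2(9)(19)cos(30°) = 442 - 171*sqrt(3), so EF = sqrt(442 - 171*sqrt(3)).

sqrt(442 - 171*sqrt(3))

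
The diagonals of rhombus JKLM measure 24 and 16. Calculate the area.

The diagonals of a rhombus divide it into four right triangles.
Each triangle has legs 24/ 2 = 12 and 16/2 = 8, so each has area (1/2)*12*8 = 48.
Four such triangles give total area = (d1 * d2) / 2 = 192.

192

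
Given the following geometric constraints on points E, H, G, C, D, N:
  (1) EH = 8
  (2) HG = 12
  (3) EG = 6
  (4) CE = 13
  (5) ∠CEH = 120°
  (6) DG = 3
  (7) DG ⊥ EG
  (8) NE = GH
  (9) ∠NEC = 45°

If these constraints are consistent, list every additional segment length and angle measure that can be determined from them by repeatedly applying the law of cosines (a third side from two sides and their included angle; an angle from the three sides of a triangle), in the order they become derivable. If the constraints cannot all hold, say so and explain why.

The constraints are consistent. Derivable facts, in order:
After 1 step:
- CN ≈ 9.61
- ED = 3·√5
- HC ≈ 18.36
- ∠EGH = 36.34°
- ∠EHG = 26.38°
- ∠GEH = 117.28°
After 2 steps:
- ∠CHE = 37.83°
- ∠CNE = 73.02°
- ∠DEG = 26.57°
- ∠ECH = 22.17°
- ∠ECN = 61.98°
- ∠EDG = 63.43°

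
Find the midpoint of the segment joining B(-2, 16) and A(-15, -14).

The midpoint is the average of the coordinates:
x: (-2 + -15)/2 = -17/2
y: (16 + -14)/2 = 1
Midpoint = (-17/2, 1)

(-17/2, 1)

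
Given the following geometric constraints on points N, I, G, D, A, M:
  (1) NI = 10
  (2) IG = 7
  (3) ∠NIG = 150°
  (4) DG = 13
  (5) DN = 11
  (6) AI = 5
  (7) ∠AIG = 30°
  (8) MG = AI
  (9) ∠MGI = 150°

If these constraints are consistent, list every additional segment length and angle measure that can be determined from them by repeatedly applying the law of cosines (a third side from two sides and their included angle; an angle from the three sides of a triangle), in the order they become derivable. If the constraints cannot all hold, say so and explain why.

The constraints are consistent. Derivable facts, in order:
After 1 step:
- GA ≈ 3.66
- IM ≈ 11.6
- NG ≈ 16.44
After 2 steps:
- ∠AGI = 43.12°
- ∠DGN = 41.88°
- ∠DNG = 52.08°
- ∠GAI = 106.88°
- ∠GDN = 86.04°
- ∠GIM = 12.44°
- ∠GMI = 17.56°
- ∠GNI = 12.29°
- ∠IGN = 17.71°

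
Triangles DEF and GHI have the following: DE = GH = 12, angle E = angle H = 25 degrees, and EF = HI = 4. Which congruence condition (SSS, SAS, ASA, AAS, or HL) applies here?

The given information matches SAS: Two pairs of corresponding sides and the included angle are equal (Side-Angle-Side).

SAS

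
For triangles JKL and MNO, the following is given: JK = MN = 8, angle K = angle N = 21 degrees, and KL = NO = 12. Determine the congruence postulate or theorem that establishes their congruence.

The given information provides:
JK = MN = 8, angle K = angle N = 21 degrees, and KL = NO = 12
This matches the SAS congruence theorem.
Two pairs of corresponding sides and the included angle are equal (Side-Angle-Side).

SAS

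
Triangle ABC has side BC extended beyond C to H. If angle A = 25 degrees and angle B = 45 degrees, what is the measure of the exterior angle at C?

By the exterior angle theorem, an exterior angle of a triangle equals the sum of the two remote interior angles.
Exterior angle = angle A + angle B
Exterior angle = 25 + 45 = 70 degrees

70 degrees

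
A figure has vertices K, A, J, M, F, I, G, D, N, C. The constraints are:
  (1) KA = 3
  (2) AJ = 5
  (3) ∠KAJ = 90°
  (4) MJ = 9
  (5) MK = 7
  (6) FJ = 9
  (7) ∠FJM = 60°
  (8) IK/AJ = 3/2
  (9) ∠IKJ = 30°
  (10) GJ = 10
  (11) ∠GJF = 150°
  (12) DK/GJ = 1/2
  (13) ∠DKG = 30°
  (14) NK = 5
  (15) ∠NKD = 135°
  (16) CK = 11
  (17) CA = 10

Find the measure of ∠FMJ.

Step 1: By the law of cosines on triangle MJF: MF² = 9² + 9² − 2·9·9·cos(60°) = 81, so MF = 9.
Step 2: By the inverse law of cosines on triangle FMJ: cos(∠FMJ) = (9² + 9² − 9²) / (2·9·9) = 81/162 = 0.5, so ∠FMJ = 60°.

Therefore, the measure of angle ∠FMJ = 60°.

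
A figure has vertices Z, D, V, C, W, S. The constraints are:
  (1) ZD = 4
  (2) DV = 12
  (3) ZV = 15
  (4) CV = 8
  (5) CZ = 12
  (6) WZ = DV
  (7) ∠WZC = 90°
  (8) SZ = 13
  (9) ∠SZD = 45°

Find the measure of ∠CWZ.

From the given relations: WZ = DV = 12.
Step 1: By the law of cosines on triangle WZC: WC² = 12² + 12² − 2·12·12·cos(90°) = 288, so WC = 12·√2.
Step 2: By the inverse law of cosines on triangle CWZ: cos(∠CWZ) = ((12·√2)² + 12² − 12²) / (2·12·√2·12) = 288/407.29 = 0.7071, so ∠CWZ = 45°.

Therefore, the measure of angle ∠CWZ = 45°.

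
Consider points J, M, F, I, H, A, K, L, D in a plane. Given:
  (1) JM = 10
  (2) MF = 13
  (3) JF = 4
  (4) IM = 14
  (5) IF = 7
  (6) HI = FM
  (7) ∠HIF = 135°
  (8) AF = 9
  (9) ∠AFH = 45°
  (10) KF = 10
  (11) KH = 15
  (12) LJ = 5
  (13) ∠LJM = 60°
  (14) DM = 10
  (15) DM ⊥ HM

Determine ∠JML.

Step 1: By the law of cosines on triangle MJL: ML² = 10² + 5² − 2·10·5·cos(60°) = 75, so ML = 5·√3.
Step 2: By the inverse law of cosines on triangle JML: cos(∠JML) = (10² + (5·√3)² − 5²) / (2·10·5·√3) = 150/173.21 = 0.866, so ∠JML = 30°.

Therefore, the measure of angle ∠JML = 30°.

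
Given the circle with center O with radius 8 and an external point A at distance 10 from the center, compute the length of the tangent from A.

tangent = √(d² - r²) = √(10² - 8²) = √(100 - 64) = √36 = 6

6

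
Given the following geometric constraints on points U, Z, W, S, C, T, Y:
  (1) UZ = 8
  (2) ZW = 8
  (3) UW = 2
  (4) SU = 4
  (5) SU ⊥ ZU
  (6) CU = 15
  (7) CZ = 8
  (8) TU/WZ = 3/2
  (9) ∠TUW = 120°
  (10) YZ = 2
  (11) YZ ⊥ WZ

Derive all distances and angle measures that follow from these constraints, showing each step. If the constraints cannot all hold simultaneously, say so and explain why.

The constraints are consistent.

From the given relations:
  TU = 3/2·WZ = 3/2·8 = 12

Step 1: From ZU = 8, US = 4, and ∠ZUS = 90°, by the law of cosines:
  ZS² = ZU² + US² - 2·ZU·US·cos(90°) = 64 + 16 - 0 = 80
  ZS = 4·√5

Step 2: From WU = 2, UT = 12, and ∠WUT = 120°, by the law of cosines:
  WT² = WU² + UT² - 2·WU·UT·cos(120°) = 4 + 144 + 24 = 172
  WT = 2·√43

Step 3: From WZ = 8, ZY = 2, and ∠WZY = 90°, by the law of cosines:
  WY² = WZ² + ZY² - 2·WZ·ZY·cos(90°) = 64 + 4 - 0 = 68
  WY = 2·√17

Step 4: From UC = 15, UZ = 8, CZ = 8, by the inverse law of cosines:
  cos(∠CUZ) = (UC² + UZ² - CZ²) / (2·UC·UZ)
  ∠CUZ = 20.36°

Step 5: From UW = 2, UZ = 8, WZ = 8, by the inverse law of cosines:
  cos(∠WUZ) = (UW² + UZ² - WZ²) / (2·UW·UZ)
  ∠WUZ = 82.82°

Step 6: From ZC = 8, ZU = 8, CU = 15, by the inverse law of cosines:
  cos(∠CZU) = (ZC² + ZU² - CU²) / (2·ZC·ZU)
  ∠CZU = 139.27°

Step 7: From ZU = 8, ZW = 8, UW = 2, by the inverse law of cosines:
  cos(∠UZW) = (ZU² + ZW² - UW²) / (2·ZU·ZW)
  ∠UZW = 14.36°

Step 8: From WU = 2, WZ = 8, UZ = 8, by the inverse law of cosines:
  cos(∠UWZ) = (WU² + WZ² - UZ²) / (2·WU·WZ)
  ∠UWZ = 82.82°

Step 9: From CU = 15, CZ = 8, UZ = 8, by the inverse law of cosines:
  cos(∠UCZ) = (CU² + CZ² - UZ²) / (2·CU·CZ)
  ∠UCZ = 20.36°

Step 10: From ZS = 4·√5, ZU = 8, SU = 4, by the inverse law of cosines:
  cos(∠SZU) = (ZS² + ZU² - SU²) / (2·ZS·ZU)
  ∠SZU = 26.57°

Step 11: From WT = 2·√43, WU = 2, TU = 12, by the inverse law of cosines:
  cos(∠TWU) = (WT² + WU² - TU²) / (2·WT·WU)
  ∠TWU = 52.41°

Step 12: From WY = 2·√17, WZ = 8, YZ = 2, by the inverse law of cosines:
  cos(∠YWZ) = (WY² + WZ² - YZ²) / (2·WY·WZ)
  ∠YWZ = 14.04°

Step 13: From SU = 4, SZ = 4·√5, UZ = 8, by the inverse law of cosines:
  cos(∠USZ) = (SU² + SZ² - UZ²) / (2·SU·SZ)
  ∠USZ = 63.43°

Step 14: From TU = 12, TW = 2·√43, UW = 2, by the inverse law of cosines:
  cos(∠UTW) = (TU² + TW² - UW²) / (2·TU·TW)
  ∠UTW = 7.59°

Step 15: From YW = 2·√17, YZ = 2, WZ = 8, by the inverse law of cosines:
  cos(∠WYZ) = (YW² + YZ² - WZ²) / (2·YW·YZ)
  ∠WYZ = 75.96°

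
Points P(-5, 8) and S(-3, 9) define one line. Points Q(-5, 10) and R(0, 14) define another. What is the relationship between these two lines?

Slope of line 1: m1 = (9 - 8)/(-3 - -5) = 1/2 = 1/2
Slope of line 2: m2 = (14 - 10)/(0 - -5) = 4/5 = 4/5
m1 != m2 (1/2 != 4/5), so not parallel.
m1 * m2 = (1/2) * (4/5) = 2/5 != -1, so not perpendicular.
The lines are neither parallel nor perpendicular.

Neither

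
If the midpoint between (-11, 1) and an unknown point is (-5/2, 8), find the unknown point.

Using the midpoint formula: M = ((x1 + x2)/2, (y1 + y2)/2)
We know M = (-5/2, 8) and C = (-11, 1)
For x: -5/2 = (-11 + x2)/2, so x2 = 2*-5/2 - -11 = 6
For y: 8 = (1 + y2)/2, so y2 = 2*8 - 1 = 15
B = (6, 15)

(6, 15)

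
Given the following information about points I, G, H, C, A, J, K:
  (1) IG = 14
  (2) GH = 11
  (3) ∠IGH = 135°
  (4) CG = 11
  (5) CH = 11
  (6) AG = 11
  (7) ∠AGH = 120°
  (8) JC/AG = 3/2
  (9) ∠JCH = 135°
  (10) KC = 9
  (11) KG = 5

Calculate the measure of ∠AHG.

Step 1: By the law of cosines on triangle HGA: HA² = 11² + 11² − 2·11·11·cos(120°) = 363, so HA = 11·√3.
Step 2: By the inverse law of cosines on triangle AHG: cos(∠AHG) = ((11·√3)² + 11² − 11²) / (2·11·√3·11) = 363/419.16 = 0.866, so ∠AHG = 30°.

Therefore, the measure of angle ∠AHG = 30°.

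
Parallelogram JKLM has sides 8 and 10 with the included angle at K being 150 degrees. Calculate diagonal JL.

The diagonal of a parallelogram can be found by treating two adjacent sides and the diagonal as a triangle.
Applying the law of cosines with sides 8, 10 and included angle 150°:
d^2 = 64 + 100 - 160*cos(150°) = 80*sqrt(3) + 164
d = 2*sqrt(20*sqrt(3) + 41)

2*sqrt(20*sqrt(3) + 41)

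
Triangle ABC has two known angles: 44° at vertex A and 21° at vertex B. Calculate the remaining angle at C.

angle C = 180 - 44 - 21 = 115 degrees.

115 degrees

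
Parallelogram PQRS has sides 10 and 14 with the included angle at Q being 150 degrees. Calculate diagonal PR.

Using the law of cosines:
d^2 = 10^2 + 14^2 - 2(10)(14)cos(150 degrees)
d^2 = 100 + 196 - 280*-sqrt(3)/2
d^2 = 140*sqrt(3) + 296
d = 2*sqrt(35*sqrt(3) + 74)

2*sqrt(35*sqrt(3) + 74)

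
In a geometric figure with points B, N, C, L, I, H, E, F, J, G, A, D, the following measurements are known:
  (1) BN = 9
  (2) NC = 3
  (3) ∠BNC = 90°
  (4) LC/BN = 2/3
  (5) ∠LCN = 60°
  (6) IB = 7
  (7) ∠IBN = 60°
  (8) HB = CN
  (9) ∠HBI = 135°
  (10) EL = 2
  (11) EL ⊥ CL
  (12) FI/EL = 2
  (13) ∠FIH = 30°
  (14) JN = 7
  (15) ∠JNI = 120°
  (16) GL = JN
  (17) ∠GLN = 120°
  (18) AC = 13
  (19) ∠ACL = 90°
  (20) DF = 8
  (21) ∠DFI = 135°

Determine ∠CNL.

From the given relations: LC = 2/3·BN = 2/3·9 = 6.
Step 1: By the law of cosines on triangle NCL: NL² = 3² + 6² − 2·3·6·cos(60°) = 27, so NL = 3·√3.
Step 2: By the inverse law of cosines on triangle CNL: cos(∠CNL) = (3² + (3·√3)² − 6²) / (2·3·3·√3) = 0/31.18 = 0, so ∠CNL = 90°.

Therefore, the measure of angle ∠CNL = 90°.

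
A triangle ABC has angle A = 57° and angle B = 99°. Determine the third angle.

By the triangle angle sum property, the three interior angles of any triangle add up to 180°.
We know angle A = 57° and angle B = 99°, so their sum is 156°.
Therefore angle C = 180° - 156° = 24°.

24 degrees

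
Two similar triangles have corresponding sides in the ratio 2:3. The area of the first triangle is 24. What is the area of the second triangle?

The ratio of areas of similar triangles = (side ratio)^2.
Side ratio = 2:3, so area ratio = 4:9.
Area of the second triangle / Area of the first triangle = 9/4
Area of the second triangle = 24 * 9/4 = 54

54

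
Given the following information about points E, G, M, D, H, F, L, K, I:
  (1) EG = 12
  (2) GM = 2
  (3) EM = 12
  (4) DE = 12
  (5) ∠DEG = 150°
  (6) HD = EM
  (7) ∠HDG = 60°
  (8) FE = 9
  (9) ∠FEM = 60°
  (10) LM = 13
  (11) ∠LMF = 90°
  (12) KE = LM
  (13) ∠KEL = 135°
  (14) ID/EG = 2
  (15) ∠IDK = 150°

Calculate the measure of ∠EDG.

Step 1: By the law of cosines on triangle DEG: DG² = 12² + 12² − 2·12·12·cos(150°) = 537.42, so DG ≈ 23.18.
Step 2: By the inverse law of cosines on triangle EDG: cos(∠EDG) = (12² + 23.18² − 12²) / (2·12·23.18) = 537.42/556.37 = 0.9659, so ∠EDG = 15°.

Therefore, the measure of angle ∠EDG = 15°.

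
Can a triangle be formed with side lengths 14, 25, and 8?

The longest side is 25. The other two sides sum to 8 + 14 = 22.
Since 22 ≤ 25, the two shorter sides cannot reach around to close the triangle.

No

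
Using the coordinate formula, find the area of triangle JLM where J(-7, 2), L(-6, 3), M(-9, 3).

The Shoelace formula computes the area from vertex coordinates by summing cross products.
For vertices (-7,2), (-6,3), (-9,3):
Signed sum = -7*3 - -6*2 + -6*3 - -9*3 + -9*2 - -7*3
= -9 + 9 + 3 = 3
Area = (1/2)|3| = 3/2.

3/2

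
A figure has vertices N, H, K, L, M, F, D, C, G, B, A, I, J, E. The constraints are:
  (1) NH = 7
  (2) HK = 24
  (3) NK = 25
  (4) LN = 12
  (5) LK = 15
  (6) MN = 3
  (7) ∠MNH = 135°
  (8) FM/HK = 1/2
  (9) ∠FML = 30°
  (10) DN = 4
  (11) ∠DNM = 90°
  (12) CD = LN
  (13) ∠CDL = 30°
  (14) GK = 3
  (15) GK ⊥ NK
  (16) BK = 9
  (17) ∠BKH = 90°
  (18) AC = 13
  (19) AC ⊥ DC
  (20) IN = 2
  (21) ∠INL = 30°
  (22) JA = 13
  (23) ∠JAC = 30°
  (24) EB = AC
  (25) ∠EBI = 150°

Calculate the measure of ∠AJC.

Step 1: By the law of cosines on triangle JAC: JC² = 13² + 13² − 2·13·13·cos(30°) = 45.28, so JC ≈ 6.73.
Step 2: By the inverse law of cosines on triangle AJC: cos(∠AJC) = (13² + 6.73² − 13²) / (2·13·6.73) = 45.28/174.96 = 0.2588, so ∠AJC = 75°.

Therefore, the measure of angle ∠AJC = 75°.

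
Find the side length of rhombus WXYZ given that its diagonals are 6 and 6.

In a rhombus, the diagonals bisect each other perpendicularly, creating four congruent right triangles.
Each triangle has legs 3 (half of 6) and 3 (half of 6).
The hypotenuse of each right triangle is a side of the rhombus:
side = sqrt(3^2 + 3^2) = sqrt(18) = 3*sqrt(2)

3*sqrt(2)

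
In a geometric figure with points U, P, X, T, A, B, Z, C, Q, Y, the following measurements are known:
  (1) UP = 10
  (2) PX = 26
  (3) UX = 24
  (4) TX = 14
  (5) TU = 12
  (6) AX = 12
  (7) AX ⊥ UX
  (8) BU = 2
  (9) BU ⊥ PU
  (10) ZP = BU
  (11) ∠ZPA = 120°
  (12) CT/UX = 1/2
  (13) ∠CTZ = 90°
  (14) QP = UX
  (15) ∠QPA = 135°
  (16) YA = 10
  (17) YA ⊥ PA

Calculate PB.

Step 1: By the law of cosines on triangle PUB: PB² = 10² + 2² − 2·10·2·cos(90°) = 104, so PB = 2·√26.

Therefore, the length of PB = 2·√26.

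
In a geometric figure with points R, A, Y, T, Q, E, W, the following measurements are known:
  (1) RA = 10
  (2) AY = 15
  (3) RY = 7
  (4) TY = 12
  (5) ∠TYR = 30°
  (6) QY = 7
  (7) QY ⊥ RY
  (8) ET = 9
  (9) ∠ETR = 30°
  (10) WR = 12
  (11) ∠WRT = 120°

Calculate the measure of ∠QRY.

Step 1: By the law of cosines on triangle RYQ: RQ² = 7² + 7² − 2·7·7·cos(90°) = 98, so RQ = 7·√2.
Step 2: By the inverse law of cosines on triangle QRY: cos(∠QRY) = ((7·√2)² + 7² − 7²) / (2·7·√2·7) = 98/138.59 = 0.7071, so ∠QRY = 45°.

Therefore, the measure of angle ∠QRY = 45°.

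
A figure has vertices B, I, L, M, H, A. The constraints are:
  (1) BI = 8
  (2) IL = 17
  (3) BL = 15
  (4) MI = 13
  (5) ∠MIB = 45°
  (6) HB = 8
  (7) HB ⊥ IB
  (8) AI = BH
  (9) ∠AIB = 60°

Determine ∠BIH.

Step 1: By the law of cosines on triangle IBH: IH² = 8² + 8² − 2·8·8·cos(90°) = 128, so IH = 8·√2.
Step 2: By the inverse law of cosines on triangle BIH: cos(∠BIH) = (8² + (8·√2)² − 8²) / (2·8·8·√2) = 128/181.02 = 0.7071, so ∠BIH = 45°.

Therefore, the measure of angle ∠BIH = 45°.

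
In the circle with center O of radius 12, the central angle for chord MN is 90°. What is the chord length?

Chord = 2(12) sin(45°) = 12*sqrt(2)

12*sqrt(2)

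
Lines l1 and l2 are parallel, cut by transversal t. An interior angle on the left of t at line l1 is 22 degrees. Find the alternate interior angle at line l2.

Alternate interior angles are equal: 22 degrees.

22 degrees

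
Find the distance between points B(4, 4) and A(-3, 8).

d = sqrt((-7)^2 + (4)^2) = sqrt(65)

sqrt(65)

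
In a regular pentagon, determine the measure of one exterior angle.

Each exterior angle of a regular n-gon is 360 / n.
For n = 5: 360 / 5 = 72 degrees.

72 degrees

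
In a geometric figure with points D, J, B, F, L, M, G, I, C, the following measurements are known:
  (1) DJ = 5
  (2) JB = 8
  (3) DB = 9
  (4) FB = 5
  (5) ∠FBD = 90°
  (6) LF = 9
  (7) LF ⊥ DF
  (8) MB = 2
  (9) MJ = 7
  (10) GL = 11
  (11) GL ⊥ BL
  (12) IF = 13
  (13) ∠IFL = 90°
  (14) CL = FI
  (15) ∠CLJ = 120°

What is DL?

Step 1: By the law of cosines on triangle FBD: FD² = 5² + 9² − 2·5·9·cos(90°) = 106, so FD = √106.
Step 2: By the law of cosines on triangle DFL: DL² = √106² + 9² − 2·√106·9·cos(90°) = 187, so DL = √187.

Therefore, the length of DL = √187.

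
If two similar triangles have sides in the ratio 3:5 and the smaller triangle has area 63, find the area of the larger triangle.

Area ratio = (3/5)^2 = 9/25. Area of the larger triangle = 63 * 25/9 = 175.

175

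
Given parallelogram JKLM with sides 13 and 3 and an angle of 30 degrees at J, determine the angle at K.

In a parallelogram, consecutive angles are supplementary (sum to 180°).
angle K = 180 - angle J
angle K = 180 - 30
angle K = 150 degrees

150 degrees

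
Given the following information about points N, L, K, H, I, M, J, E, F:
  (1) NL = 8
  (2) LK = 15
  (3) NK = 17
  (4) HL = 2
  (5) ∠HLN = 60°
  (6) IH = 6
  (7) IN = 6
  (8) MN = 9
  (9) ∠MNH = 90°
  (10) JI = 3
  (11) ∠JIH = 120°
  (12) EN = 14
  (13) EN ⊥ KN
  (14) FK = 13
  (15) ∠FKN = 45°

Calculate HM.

Step 1: By the law of cosines on triangle HLN: HN² = 2² + 8² − 2·2·8·cos(60°) = 52, so HN = 2·√13.
Step 2: By the law of cosines on triangle HNM: HM² = (2·√13)² + 9² − 2·2·√13·9·cos(90°) = 133, so HM = √133.

Therefore, the length of HM = √133.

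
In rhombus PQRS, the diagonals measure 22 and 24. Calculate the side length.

The diagonals of a rhombus bisect each other at right angles.
Half-diagonals: 22/2 = 11 and 24/2 = 12
side = sqrt(11^2 + 12^2)
side = sqrt(121 + 144)
side = sqrt(265)

sqrt(265)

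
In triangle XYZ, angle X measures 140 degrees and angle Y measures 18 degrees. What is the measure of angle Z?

angle Z = 180 - 140 - 18 = 22 degrees.

22 degrees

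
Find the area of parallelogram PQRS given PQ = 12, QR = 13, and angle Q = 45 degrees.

The area of a parallelogram equals the product of two adjacent sides times the sine of the included angle.
This is because the height equals 13 * sin(45°) = 13*sqrt(2)/2.
Area = 12 * 13*sqrt(2)/2 = 78*sqrt(2)

78*sqrt(2)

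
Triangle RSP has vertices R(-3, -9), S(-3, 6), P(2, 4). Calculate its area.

Shoelace: Area = (1/2)|-3(6-4) + -3(4--9) + 2(-9-6)| = (1/2)(75) = 75/2

75/2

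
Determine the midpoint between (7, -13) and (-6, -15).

M = ((x₁ + x₂)/2, (y₁ + y₂)/2)
= ((7 + -6)/2, (-13 + -15)/2)
= (1/2, -28/2) = (1/2, -14)

(1/2, -14)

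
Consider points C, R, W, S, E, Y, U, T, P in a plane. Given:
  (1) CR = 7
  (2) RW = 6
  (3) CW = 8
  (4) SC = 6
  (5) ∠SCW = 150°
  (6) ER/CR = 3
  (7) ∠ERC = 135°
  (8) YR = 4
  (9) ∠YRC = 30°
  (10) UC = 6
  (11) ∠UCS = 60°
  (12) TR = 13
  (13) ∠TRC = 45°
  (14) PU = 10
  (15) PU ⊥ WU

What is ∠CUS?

Step 1: By the law of cosines on triangle UCS: US² = 6² + 6² − 2·6·6·cos(60°) = 36, so US = 6.
Step 2: By the inverse law of cosines on triangle CUS: cos(∠CUS) = (6² + 6² − 6²) / (2·6·6) = 36/72 = 0.5, so ∠CUS = 60°.

Therefore, the measure of angle ∠CUS = 60°.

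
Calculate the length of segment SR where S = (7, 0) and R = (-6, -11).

The horizontal distance is |-6 - 7| = 13 and the vertical distance is |-11 - 0| = 11.
By the Pythagorean theorem, d = sqrt(13^2 + 11^2) = sqrt(290).

sqrt(290)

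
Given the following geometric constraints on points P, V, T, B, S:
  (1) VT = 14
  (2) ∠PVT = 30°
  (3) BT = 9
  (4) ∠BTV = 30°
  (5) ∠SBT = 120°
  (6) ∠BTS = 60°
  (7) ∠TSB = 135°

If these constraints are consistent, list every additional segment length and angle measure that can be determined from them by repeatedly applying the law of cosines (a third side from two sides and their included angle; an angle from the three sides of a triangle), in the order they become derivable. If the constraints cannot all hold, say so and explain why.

These constraints are not satisfiable: (5), (6) and (7) are the three interior angles of triangle SBT, which must sum to 180°, but 120° + 60° + 135° = 315°. No planar figure meets all of them, so nothing further can be derived.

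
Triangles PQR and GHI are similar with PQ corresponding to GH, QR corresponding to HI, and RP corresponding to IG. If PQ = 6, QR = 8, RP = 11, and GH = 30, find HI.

k = 30/6 = 5. HI = 5 * 8 = 40.

40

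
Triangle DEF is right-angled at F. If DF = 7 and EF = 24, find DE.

By the Pythagorean theorem: DE^2 = DF^2 + EF^2
DE^2 = 7^2 + 24^2 = 49 + 576 = 625
DE = sqrt(625) = 25

25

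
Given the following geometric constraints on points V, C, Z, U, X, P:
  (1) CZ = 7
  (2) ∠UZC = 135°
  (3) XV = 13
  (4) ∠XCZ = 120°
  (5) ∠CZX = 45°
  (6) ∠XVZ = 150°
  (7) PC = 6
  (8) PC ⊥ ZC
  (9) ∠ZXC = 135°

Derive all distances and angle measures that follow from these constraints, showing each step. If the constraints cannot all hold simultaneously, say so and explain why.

These constraints are not satisfiable: (4), (5) and (9) are the three interior angles of triangle XCZ, which must sum to 180°, but 120° + 45° + 135° = 300°. No planar figure meets all of them, so nothing further can be derived.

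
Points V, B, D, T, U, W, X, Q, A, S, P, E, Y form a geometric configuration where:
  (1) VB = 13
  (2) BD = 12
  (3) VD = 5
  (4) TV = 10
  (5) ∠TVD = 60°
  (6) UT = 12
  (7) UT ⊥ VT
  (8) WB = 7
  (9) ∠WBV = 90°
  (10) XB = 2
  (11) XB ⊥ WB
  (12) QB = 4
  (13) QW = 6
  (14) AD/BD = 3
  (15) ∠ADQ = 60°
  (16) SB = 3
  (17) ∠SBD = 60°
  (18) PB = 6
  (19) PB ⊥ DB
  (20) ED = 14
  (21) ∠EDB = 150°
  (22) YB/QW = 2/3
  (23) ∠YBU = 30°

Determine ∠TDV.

Step 1: By the law of cosines on triangle DVT: DT² = 5² + 10² − 2·5·10·cos(60°) = 75, so DT = 5·√3.
Step 2: By the inverse law of cosines on triangle TDV: cos(∠TDV) = ((5·√3)² + 5² − 10²) / (2·5·√3·5) = 0/86.6 = 0, so ∠TDV = 90°.

Therefore, the measure of angle ∠TDV = 90°.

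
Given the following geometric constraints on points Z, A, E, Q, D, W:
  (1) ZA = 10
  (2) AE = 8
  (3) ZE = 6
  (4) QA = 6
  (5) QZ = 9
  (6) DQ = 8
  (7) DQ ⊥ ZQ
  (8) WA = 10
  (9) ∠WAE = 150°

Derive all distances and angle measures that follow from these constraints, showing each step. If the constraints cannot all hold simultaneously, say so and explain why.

The constraints are consistent.

Step 1: From ZQ = 9, QD = 8, and ∠ZQD = 90°, by the law of cosines:
  ZD² = ZQ² + QD² - 2·ZQ·QD·cos(90°) = 81 + 64 - 0 = 145
  ZD = √145

Step 2: From EA = 8, AW = 10, and ∠EAW = 150°, by the law of cosines:
  EW² = EA² + AW² - 2·EA·AW·cos(150°) = 64 + 100 + 138.6 = 302.6
  EW ≈ 17.39

Step 3: From ZA = 10, ZE = 6, AE = 8, by the inverse law of cosines:
  cos(∠AZE) = (ZA² + ZE² - AE²) / (2·ZA·ZE)
  ∠AZE = 53.13°

Step 4: From ZA = 10, ZQ = 9, AQ = 6, by the inverse law of cosines:
  cos(∠AZQ) = (ZA² + ZQ² - AQ²) / (2·ZA·ZQ)
  ∠AZQ = 36.34°

Step 5: From AE = 8, AZ = 10, EZ = 6, by the inverse law of cosines:
  cos(∠EAZ) = (AE² + AZ² - EZ²) / (2·AE·AZ)
  ∠EAZ = 36.87°

Step 6: From AQ = 6, AZ = 10, QZ = 9, by the inverse law of cosines:
  cos(∠QAZ) = (AQ² + AZ² - QZ²) / (2·AQ·AZ)
  ∠QAZ = 62.72°

Step 7: From EA = 8, EZ = 6, AZ = 10, by the inverse law of cosines:
  cos(∠AEZ) = (EA² + EZ² - AZ²) / (2·EA·EZ)
  ∠AEZ = 90°

Step 8: From QA = 6, QZ = 9, AZ = 10, by the inverse law of cosines:
  cos(∠AQZ) = (QA² + QZ² - AZ²) / (2·QA·QZ)
  ∠AQZ = 80.94°

Step 9: From ZD = √145, ZQ = 9, DQ = 8, by the inverse law of cosines:
  cos(∠DZQ) = (ZD² + ZQ² - DQ²) / (2·ZD·ZQ)
  ∠DZQ = 41.63°

Step 10: From EA = 8, EW = 17.39, AW = 10, by the inverse law of cosines:
  cos(∠AEW) = (EA² + EW² - AW²) / (2·EA·EW)
  ∠AEW = 16.71°

Step 11: From DQ = 8, DZ = √145, QZ = 9, by the inverse law of cosines:
  cos(∠QDZ) = (DQ² + DZ² - QZ²) / (2·DQ·DZ)
  ∠QDZ = 48.37°

Step 12: From WA = 10, WE = 17.39, AE = 8, by the inverse law of cosines:
  cos(∠AWE) = (WA² + WE² - AE²) / (2·WA·WE)
  ∠AWE = 13.29°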